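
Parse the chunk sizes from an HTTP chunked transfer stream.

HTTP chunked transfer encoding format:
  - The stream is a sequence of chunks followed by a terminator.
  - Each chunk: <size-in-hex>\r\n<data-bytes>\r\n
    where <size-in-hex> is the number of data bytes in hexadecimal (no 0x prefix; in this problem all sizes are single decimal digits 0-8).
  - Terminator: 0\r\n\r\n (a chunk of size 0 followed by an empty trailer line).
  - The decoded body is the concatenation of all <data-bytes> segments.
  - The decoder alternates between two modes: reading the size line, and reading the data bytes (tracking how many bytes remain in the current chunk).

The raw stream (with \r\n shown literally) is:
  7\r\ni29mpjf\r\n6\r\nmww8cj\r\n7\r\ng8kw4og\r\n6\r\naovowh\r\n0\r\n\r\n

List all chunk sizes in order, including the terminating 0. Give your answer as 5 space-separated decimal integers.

Chunk 1: stream[0..1]='7' size=0x7=7, data at stream[3..10]='i29mpjf' -> body[0..7], body so far='i29mpjf'
Chunk 2: stream[12..13]='6' size=0x6=6, data at stream[15..21]='mww8cj' -> body[7..13], body so far='i29mpjfmww8cj'
Chunk 3: stream[23..24]='7' size=0x7=7, data at stream[26..33]='g8kw4og' -> body[13..20], body so far='i29mpjfmww8cjg8kw4og'
Chunk 4: stream[35..36]='6' size=0x6=6, data at stream[38..44]='aovowh' -> body[20..26], body so far='i29mpjfmww8cjg8kw4ogaovowh'
Chunk 5: stream[46..47]='0' size=0 (terminator). Final body='i29mpjfmww8cjg8kw4ogaovowh' (26 bytes)

Answer: 7 6 7 6 0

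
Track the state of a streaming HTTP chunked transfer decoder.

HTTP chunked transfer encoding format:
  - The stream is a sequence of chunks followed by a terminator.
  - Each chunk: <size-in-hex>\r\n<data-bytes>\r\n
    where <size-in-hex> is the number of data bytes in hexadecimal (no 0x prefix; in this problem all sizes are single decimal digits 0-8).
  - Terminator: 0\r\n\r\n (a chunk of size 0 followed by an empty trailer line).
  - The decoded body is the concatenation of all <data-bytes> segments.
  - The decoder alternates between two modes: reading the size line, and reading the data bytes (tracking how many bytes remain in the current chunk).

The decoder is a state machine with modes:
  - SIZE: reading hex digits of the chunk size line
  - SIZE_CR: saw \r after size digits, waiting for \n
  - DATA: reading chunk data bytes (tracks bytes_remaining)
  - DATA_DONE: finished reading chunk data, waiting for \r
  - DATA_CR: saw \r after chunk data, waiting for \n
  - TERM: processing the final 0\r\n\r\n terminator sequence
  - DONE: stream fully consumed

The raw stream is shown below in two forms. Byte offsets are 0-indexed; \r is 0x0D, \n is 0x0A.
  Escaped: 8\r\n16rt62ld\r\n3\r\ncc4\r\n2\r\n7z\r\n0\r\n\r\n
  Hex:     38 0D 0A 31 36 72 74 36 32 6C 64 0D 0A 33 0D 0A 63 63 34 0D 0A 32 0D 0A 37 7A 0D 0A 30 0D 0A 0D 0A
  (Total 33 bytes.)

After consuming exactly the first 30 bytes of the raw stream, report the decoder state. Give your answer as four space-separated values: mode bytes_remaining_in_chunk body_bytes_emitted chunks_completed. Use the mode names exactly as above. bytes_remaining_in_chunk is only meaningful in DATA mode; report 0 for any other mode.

Answer: SIZE_CR 0 13 3

Derivation:
Byte 0 = '8': mode=SIZE remaining=0 emitted=0 chunks_done=0
Byte 1 = 0x0D: mode=SIZE_CR remaining=0 emitted=0 chunks_done=0
Byte 2 = 0x0A: mode=DATA remaining=8 emitted=0 chunks_done=0
Byte 3 = '1': mode=DATA remaining=7 emitted=1 chunks_done=0
Byte 4 = '6': mode=DATA remaining=6 emitted=2 chunks_done=0
Byte 5 = 'r': mode=DATA remaining=5 emitted=3 chunks_done=0
Byte 6 = 't': mode=DATA remaining=4 emitted=4 chunks_done=0
Byte 7 = '6': mode=DATA remaining=3 emitted=5 chunks_done=0
Byte 8 = '2': mode=DATA remaining=2 emitted=6 chunks_done=0
Byte 9 = 'l': mode=DATA remaining=1 emitted=7 chunks_done=0
Byte 10 = 'd': mode=DATA_DONE remaining=0 emitted=8 chunks_done=0
Byte 11 = 0x0D: mode=DATA_CR remaining=0 emitted=8 chunks_done=0
Byte 12 = 0x0A: mode=SIZE remaining=0 emitted=8 chunks_done=1
Byte 13 = '3': mode=SIZE remaining=0 emitted=8 chunks_done=1
Byte 14 = 0x0D: mode=SIZE_CR remaining=0 emitted=8 chunks_done=1
Byte 15 = 0x0A: mode=DATA remaining=3 emitted=8 chunks_done=1
Byte 16 = 'c': mode=DATA remaining=2 emitted=9 chunks_done=1
Byte 17 = 'c': mode=DATA remaining=1 emitted=10 chunks_done=1
Byte 18 = '4': mode=DATA_DONE remaining=0 emitted=11 chunks_done=1
Byte 19 = 0x0D: mode=DATA_CR remaining=0 emitted=11 chunks_done=1
Byte 20 = 0x0A: mode=SIZE remaining=0 emitted=11 chunks_done=2
Byte 21 = '2': mode=SIZE remaining=0 emitted=11 chunks_done=2
Byte 22 = 0x0D: mode=SIZE_CR remaining=0 emitted=11 chunks_done=2
Byte 23 = 0x0A: mode=DATA remaining=2 emitted=11 chunks_done=2
Byte 24 = '7': mode=DATA remaining=1 emitted=12 chunks_done=2
Byte 25 = 'z': mode=DATA_DONE remaining=0 emitted=13 chunks_done=2
Byte 26 = 0x0D: mode=DATA_CR remaining=0 emitted=13 chunks_done=2
Byte 27 = 0x0A: mode=SIZE remaining=0 emitted=13 chunks_done=3
Byte 28 = '0': mode=SIZE remaining=0 emitted=13 chunks_done=3
Byte 29 = 0x0D: mode=SIZE_CR remaining=0 emitted=13 chunks_done=3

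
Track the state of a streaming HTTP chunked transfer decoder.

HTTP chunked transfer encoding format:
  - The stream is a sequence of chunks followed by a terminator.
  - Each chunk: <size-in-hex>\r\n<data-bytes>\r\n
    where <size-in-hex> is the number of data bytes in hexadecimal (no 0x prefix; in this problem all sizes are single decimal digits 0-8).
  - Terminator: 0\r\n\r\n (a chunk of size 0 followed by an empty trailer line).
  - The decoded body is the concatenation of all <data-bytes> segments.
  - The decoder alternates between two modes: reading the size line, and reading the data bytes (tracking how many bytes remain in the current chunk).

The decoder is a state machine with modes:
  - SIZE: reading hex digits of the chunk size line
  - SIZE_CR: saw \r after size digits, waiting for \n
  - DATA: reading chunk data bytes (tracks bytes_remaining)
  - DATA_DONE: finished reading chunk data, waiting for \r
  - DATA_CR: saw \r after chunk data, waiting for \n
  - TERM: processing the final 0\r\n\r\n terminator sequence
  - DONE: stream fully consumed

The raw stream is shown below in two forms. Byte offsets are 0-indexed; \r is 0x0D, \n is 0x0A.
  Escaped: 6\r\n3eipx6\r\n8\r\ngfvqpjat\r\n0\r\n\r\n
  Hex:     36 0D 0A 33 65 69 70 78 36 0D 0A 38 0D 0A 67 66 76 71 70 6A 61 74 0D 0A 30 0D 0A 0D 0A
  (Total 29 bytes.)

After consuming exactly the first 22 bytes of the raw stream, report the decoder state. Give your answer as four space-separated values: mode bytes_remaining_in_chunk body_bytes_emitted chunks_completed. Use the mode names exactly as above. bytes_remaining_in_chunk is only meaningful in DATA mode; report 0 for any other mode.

Answer: DATA_DONE 0 14 1

Derivation:
Byte 0 = '6': mode=SIZE remaining=0 emitted=0 chunks_done=0
Byte 1 = 0x0D: mode=SIZE_CR remaining=0 emitted=0 chunks_done=0
Byte 2 = 0x0A: mode=DATA remaining=6 emitted=0 chunks_done=0
Byte 3 = '3': mode=DATA remaining=5 emitted=1 chunks_done=0
Byte 4 = 'e': mode=DATA remaining=4 emitted=2 chunks_done=0
Byte 5 = 'i': mode=DATA remaining=3 emitted=3 chunks_done=0
Byte 6 = 'p': mode=DATA remaining=2 emitted=4 chunks_done=0
Byte 7 = 'x': mode=DATA remaining=1 emitted=5 chunks_done=0
Byte 8 = '6': mode=DATA_DONE remaining=0 emitted=6 chunks_done=0
Byte 9 = 0x0D: mode=DATA_CR remaining=0 emitted=6 chunks_done=0
Byte 10 = 0x0A: mode=SIZE remaining=0 emitted=6 chunks_done=1
Byte 11 = '8': mode=SIZE remaining=0 emitted=6 chunks_done=1
Byte 12 = 0x0D: mode=SIZE_CR remaining=0 emitted=6 chunks_done=1
Byte 13 = 0x0A: mode=DATA remaining=8 emitted=6 chunks_done=1
Byte 14 = 'g': mode=DATA remaining=7 emitted=7 chunks_done=1
Byte 15 = 'f': mode=DATA remaining=6 emitted=8 chunks_done=1
Byte 16 = 'v': mode=DATA remaining=5 emitted=9 chunks_done=1
Byte 17 = 'q': mode=DATA remaining=4 emitted=10 chunks_done=1
Byte 18 = 'p': mode=DATA remaining=3 emitted=11 chunks_done=1
Byte 19 = 'j': mode=DATA remaining=2 emitted=12 chunks_done=1
Byte 20 = 'a': mode=DATA remaining=1 emitted=13 chunks_done=1
Byte 21 = 't': mode=DATA_DONE remaining=0 emitted=14 chunks_done=1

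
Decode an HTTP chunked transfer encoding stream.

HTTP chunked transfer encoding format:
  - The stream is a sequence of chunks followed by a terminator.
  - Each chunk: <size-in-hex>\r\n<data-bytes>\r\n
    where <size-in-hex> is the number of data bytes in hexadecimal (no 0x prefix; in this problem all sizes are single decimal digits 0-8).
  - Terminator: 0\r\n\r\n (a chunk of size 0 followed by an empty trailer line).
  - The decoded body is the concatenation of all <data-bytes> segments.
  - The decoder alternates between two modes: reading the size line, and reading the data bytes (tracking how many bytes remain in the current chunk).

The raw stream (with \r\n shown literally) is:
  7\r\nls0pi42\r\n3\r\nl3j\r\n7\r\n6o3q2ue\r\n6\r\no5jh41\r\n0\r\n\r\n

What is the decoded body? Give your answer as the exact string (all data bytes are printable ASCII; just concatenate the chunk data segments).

Chunk 1: stream[0..1]='7' size=0x7=7, data at stream[3..10]='ls0pi42' -> body[0..7], body so far='ls0pi42'
Chunk 2: stream[12..13]='3' size=0x3=3, data at stream[15..18]='l3j' -> body[7..10], body so far='ls0pi42l3j'
Chunk 3: stream[20..21]='7' size=0x7=7, data at stream[23..30]='6o3q2ue' -> body[10..17], body so far='ls0pi42l3j6o3q2ue'
Chunk 4: stream[32..33]='6' size=0x6=6, data at stream[35..41]='o5jh41' -> body[17..23], body so far='ls0pi42l3j6o3q2ueo5jh41'
Chunk 5: stream[43..44]='0' size=0 (terminator). Final body='ls0pi42l3j6o3q2ueo5jh41' (23 bytes)

Answer: ls0pi42l3j6o3q2ueo5jh41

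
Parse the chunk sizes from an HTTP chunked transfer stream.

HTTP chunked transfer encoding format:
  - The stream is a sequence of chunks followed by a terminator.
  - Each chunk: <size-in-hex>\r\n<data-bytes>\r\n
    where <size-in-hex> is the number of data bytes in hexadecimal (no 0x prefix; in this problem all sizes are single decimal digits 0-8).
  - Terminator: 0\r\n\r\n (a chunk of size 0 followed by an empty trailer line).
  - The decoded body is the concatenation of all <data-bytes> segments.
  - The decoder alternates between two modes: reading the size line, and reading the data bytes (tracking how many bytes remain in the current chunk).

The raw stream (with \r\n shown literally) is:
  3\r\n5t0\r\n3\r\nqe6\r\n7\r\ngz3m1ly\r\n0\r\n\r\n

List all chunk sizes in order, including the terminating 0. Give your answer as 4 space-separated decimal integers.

Answer: 3 3 7 0

Derivation:
Chunk 1: stream[0..1]='3' size=0x3=3, data at stream[3..6]='5t0' -> body[0..3], body so far='5t0'
Chunk 2: stream[8..9]='3' size=0x3=3, data at stream[11..14]='qe6' -> body[3..6], body so far='5t0qe6'
Chunk 3: stream[16..17]='7' size=0x7=7, data at stream[19..26]='gz3m1ly' -> body[6..13], body so far='5t0qe6gz3m1ly'
Chunk 4: stream[28..29]='0' size=0 (terminator). Final body='5t0qe6gz3m1ly' (13 bytes)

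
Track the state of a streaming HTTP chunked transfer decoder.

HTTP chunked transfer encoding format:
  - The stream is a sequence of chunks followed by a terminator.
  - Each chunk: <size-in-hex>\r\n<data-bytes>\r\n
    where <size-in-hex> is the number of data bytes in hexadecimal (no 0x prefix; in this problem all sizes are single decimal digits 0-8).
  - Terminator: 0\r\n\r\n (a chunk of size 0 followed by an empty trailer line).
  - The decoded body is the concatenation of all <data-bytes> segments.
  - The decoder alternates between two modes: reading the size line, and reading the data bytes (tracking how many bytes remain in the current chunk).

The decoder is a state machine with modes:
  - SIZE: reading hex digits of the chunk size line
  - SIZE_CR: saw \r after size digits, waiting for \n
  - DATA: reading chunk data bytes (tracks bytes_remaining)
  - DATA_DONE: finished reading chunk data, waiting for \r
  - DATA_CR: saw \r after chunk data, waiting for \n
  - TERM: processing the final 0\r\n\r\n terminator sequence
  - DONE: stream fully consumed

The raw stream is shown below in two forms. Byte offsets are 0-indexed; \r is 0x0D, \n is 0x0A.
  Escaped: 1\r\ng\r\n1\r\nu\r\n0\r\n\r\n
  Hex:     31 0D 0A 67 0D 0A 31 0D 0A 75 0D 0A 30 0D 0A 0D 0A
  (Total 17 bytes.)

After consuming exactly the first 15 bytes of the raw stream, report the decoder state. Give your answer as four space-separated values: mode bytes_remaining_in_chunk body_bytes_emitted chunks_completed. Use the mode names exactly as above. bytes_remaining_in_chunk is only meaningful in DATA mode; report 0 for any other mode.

Byte 0 = '1': mode=SIZE remaining=0 emitted=0 chunks_done=0
Byte 1 = 0x0D: mode=SIZE_CR remaining=0 emitted=0 chunks_done=0
Byte 2 = 0x0A: mode=DATA remaining=1 emitted=0 chunks_done=0
Byte 3 = 'g': mode=DATA_DONE remaining=0 emitted=1 chunks_done=0
Byte 4 = 0x0D: mode=DATA_CR remaining=0 emitted=1 chunks_done=0
Byte 5 = 0x0A: mode=SIZE remaining=0 emitted=1 chunks_done=1
Byte 6 = '1': mode=SIZE remaining=0 emitted=1 chunks_done=1
Byte 7 = 0x0D: mode=SIZE_CR remaining=0 emitted=1 chunks_done=1
Byte 8 = 0x0A: mode=DATA remaining=1 emitted=1 chunks_done=1
Byte 9 = 'u': mode=DATA_DONE remaining=0 emitted=2 chunks_done=1
Byte 10 = 0x0D: mode=DATA_CR remaining=0 emitted=2 chunks_done=1
Byte 11 = 0x0A: mode=SIZE remaining=0 emitted=2 chunks_done=2
Byte 12 = '0': mode=SIZE remaining=0 emitted=2 chunks_done=2
Byte 13 = 0x0D: mode=SIZE_CR remaining=0 emitted=2 chunks_done=2
Byte 14 = 0x0A: mode=TERM remaining=0 emitted=2 chunks_done=2

Answer: TERM 0 2 2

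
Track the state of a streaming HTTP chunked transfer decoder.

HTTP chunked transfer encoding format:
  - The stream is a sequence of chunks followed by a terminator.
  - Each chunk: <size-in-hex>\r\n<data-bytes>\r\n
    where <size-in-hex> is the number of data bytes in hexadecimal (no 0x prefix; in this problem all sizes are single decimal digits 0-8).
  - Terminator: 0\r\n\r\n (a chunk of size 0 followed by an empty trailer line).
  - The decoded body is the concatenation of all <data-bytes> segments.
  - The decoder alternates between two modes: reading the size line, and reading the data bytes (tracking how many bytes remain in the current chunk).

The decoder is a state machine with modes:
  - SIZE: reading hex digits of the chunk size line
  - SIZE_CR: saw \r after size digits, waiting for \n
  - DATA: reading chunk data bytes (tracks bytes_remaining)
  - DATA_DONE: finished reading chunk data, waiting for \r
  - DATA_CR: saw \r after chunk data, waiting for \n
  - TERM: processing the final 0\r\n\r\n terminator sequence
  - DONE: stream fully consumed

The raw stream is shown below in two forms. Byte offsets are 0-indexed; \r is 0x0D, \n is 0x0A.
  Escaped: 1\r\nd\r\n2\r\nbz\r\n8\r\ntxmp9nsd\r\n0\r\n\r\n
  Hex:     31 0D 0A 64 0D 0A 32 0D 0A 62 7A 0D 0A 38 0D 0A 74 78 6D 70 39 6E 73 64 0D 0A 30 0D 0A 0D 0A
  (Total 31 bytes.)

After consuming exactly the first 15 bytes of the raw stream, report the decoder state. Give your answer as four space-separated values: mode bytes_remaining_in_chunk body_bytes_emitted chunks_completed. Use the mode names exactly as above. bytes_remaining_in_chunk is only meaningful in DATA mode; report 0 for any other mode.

Answer: SIZE_CR 0 3 2

Derivation:
Byte 0 = '1': mode=SIZE remaining=0 emitted=0 chunks_done=0
Byte 1 = 0x0D: mode=SIZE_CR remaining=0 emitted=0 chunks_done=0
Byte 2 = 0x0A: mode=DATA remaining=1 emitted=0 chunks_done=0
Byte 3 = 'd': mode=DATA_DONE remaining=0 emitted=1 chunks_done=0
Byte 4 = 0x0D: mode=DATA_CR remaining=0 emitted=1 chunks_done=0
Byte 5 = 0x0A: mode=SIZE remaining=0 emitted=1 chunks_done=1
Byte 6 = '2': mode=SIZE remaining=0 emitted=1 chunks_done=1
Byte 7 = 0x0D: mode=SIZE_CR remaining=0 emitted=1 chunks_done=1
Byte 8 = 0x0A: mode=DATA remaining=2 emitted=1 chunks_done=1
Byte 9 = 'b': mode=DATA remaining=1 emitted=2 chunks_done=1
Byte 10 = 'z': mode=DATA_DONE remaining=0 emitted=3 chunks_done=1
Byte 11 = 0x0D: mode=DATA_CR remaining=0 emitted=3 chunks_done=1
Byte 12 = 0x0A: mode=SIZE remaining=0 emitted=3 chunks_done=2
Byte 13 = '8': mode=SIZE remaining=0 emitted=3 chunks_done=2
Byte 14 = 0x0D: mode=SIZE_CR remaining=0 emitted=3 chunks_done=2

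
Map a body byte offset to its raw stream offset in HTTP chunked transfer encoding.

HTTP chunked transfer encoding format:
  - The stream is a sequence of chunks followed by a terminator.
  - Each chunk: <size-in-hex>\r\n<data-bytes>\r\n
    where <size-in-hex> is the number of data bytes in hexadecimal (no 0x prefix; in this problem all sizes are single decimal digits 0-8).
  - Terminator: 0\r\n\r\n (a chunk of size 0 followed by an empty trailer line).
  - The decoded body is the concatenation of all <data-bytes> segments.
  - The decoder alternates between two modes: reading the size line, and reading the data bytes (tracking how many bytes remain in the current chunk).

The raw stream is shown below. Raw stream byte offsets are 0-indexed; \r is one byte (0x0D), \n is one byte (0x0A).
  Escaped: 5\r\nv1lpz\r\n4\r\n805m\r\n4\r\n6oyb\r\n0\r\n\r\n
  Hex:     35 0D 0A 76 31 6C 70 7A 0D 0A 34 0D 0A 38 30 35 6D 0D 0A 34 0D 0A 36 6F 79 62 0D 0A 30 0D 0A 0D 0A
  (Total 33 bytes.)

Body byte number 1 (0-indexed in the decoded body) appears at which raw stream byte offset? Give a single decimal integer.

Answer: 4

Derivation:
Chunk 1: stream[0..1]='5' size=0x5=5, data at stream[3..8]='v1lpz' -> body[0..5], body so far='v1lpz'
Chunk 2: stream[10..11]='4' size=0x4=4, data at stream[13..17]='805m' -> body[5..9], body so far='v1lpz805m'
Chunk 3: stream[19..20]='4' size=0x4=4, data at stream[22..26]='6oyb' -> body[9..13], body so far='v1lpz805m6oyb'
Chunk 4: stream[28..29]='0' size=0 (terminator). Final body='v1lpz805m6oyb' (13 bytes)
Body byte 1 at stream offset 4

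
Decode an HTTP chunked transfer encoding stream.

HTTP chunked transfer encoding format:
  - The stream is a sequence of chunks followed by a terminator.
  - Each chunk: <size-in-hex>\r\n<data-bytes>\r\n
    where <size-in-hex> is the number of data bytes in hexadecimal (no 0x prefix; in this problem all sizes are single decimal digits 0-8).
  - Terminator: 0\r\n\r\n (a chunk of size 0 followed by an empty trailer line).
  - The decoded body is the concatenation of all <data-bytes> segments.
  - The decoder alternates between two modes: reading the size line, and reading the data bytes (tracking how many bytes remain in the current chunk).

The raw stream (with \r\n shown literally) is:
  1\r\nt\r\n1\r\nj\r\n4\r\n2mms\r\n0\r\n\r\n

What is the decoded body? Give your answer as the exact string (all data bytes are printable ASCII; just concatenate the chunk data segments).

Chunk 1: stream[0..1]='1' size=0x1=1, data at stream[3..4]='t' -> body[0..1], body so far='t'
Chunk 2: stream[6..7]='1' size=0x1=1, data at stream[9..10]='j' -> body[1..2], body so far='tj'
Chunk 3: stream[12..13]='4' size=0x4=4, data at stream[15..19]='2mms' -> body[2..6], body so far='tj2mms'
Chunk 4: stream[21..22]='0' size=0 (terminator). Final body='tj2mms' (6 bytes)

Answer: tj2mms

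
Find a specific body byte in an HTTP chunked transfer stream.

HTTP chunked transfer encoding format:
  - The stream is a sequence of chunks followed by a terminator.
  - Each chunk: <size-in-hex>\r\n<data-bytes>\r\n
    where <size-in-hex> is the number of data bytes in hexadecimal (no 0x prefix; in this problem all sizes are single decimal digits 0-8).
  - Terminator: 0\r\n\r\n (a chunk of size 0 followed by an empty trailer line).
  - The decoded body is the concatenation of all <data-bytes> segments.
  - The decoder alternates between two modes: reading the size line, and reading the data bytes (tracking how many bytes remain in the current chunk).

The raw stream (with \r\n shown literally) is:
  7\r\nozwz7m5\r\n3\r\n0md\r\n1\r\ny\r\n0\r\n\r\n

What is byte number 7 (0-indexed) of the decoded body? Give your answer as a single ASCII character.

Chunk 1: stream[0..1]='7' size=0x7=7, data at stream[3..10]='ozwz7m5' -> body[0..7], body so far='ozwz7m5'
Chunk 2: stream[12..13]='3' size=0x3=3, data at stream[15..18]='0md' -> body[7..10], body so far='ozwz7m50md'
Chunk 3: stream[20..21]='1' size=0x1=1, data at stream[23..24]='y' -> body[10..11], body so far='ozwz7m50mdy'
Chunk 4: stream[26..27]='0' size=0 (terminator). Final body='ozwz7m50mdy' (11 bytes)
Body byte 7 = '0'

Answer: 0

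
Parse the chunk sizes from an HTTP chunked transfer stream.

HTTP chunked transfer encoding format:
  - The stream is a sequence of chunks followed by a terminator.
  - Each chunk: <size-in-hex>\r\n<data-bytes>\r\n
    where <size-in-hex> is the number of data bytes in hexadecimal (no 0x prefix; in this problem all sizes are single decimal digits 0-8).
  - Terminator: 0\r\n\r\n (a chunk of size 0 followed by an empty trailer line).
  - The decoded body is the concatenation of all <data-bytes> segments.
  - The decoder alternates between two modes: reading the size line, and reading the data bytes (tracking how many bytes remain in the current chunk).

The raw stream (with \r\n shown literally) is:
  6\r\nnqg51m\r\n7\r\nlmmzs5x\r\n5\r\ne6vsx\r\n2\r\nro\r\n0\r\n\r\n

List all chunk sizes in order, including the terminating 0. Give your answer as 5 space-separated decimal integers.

Chunk 1: stream[0..1]='6' size=0x6=6, data at stream[3..9]='nqg51m' -> body[0..6], body so far='nqg51m'
Chunk 2: stream[11..12]='7' size=0x7=7, data at stream[14..21]='lmmzs5x' -> body[6..13], body so far='nqg51mlmmzs5x'
Chunk 3: stream[23..24]='5' size=0x5=5, data at stream[26..31]='e6vsx' -> body[13..18], body so far='nqg51mlmmzs5xe6vsx'
Chunk 4: stream[33..34]='2' size=0x2=2, data at stream[36..38]='ro' -> body[18..20], body so far='nqg51mlmmzs5xe6vsxro'
Chunk 5: stream[40..41]='0' size=0 (terminator). Final body='nqg51mlmmzs5xe6vsxro' (20 bytes)

Answer: 6 7 5 2 0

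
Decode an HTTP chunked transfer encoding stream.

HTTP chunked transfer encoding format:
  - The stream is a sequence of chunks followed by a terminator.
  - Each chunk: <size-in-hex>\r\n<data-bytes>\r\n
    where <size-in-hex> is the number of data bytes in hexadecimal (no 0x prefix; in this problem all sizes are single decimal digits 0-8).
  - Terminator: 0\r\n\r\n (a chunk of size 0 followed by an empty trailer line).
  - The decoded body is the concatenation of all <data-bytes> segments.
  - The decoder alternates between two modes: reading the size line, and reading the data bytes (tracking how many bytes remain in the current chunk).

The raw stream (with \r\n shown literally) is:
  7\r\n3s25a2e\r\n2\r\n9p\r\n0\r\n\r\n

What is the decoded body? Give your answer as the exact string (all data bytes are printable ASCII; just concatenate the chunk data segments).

Answer: 3s25a2e9p

Derivation:
Chunk 1: stream[0..1]='7' size=0x7=7, data at stream[3..10]='3s25a2e' -> body[0..7], body so far='3s25a2e'
Chunk 2: stream[12..13]='2' size=0x2=2, data at stream[15..17]='9p' -> body[7..9], body so far='3s25a2e9p'
Chunk 3: stream[19..20]='0' size=0 (terminator). Final body='3s25a2e9p' (9 bytes)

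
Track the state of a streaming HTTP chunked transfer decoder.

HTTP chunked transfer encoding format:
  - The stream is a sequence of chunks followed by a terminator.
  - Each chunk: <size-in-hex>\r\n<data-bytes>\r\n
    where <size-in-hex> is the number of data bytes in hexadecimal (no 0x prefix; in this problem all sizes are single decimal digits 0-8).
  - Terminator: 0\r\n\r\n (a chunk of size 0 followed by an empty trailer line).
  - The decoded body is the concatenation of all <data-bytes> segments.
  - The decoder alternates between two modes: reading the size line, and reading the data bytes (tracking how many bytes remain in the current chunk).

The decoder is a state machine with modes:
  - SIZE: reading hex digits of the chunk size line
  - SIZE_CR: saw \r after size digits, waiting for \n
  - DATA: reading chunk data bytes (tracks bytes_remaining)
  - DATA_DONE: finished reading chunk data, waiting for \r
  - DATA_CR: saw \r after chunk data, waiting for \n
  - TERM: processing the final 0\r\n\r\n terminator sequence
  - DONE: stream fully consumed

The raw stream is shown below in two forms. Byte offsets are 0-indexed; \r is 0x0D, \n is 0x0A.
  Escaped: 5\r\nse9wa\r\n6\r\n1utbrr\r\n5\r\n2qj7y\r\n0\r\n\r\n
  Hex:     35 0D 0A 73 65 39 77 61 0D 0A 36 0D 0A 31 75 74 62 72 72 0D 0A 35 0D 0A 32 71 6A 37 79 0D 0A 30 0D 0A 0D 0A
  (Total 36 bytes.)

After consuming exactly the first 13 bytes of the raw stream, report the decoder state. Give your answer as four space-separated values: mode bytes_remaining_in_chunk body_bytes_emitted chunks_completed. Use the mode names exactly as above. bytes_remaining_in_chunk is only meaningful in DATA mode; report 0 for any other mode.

Answer: DATA 6 5 1

Derivation:
Byte 0 = '5': mode=SIZE remaining=0 emitted=0 chunks_done=0
Byte 1 = 0x0D: mode=SIZE_CR remaining=0 emitted=0 chunks_done=0
Byte 2 = 0x0A: mode=DATA remaining=5 emitted=0 chunks_done=0
Byte 3 = 's': mode=DATA remaining=4 emitted=1 chunks_done=0
Byte 4 = 'e': mode=DATA remaining=3 emitted=2 chunks_done=0
Byte 5 = '9': mode=DATA remaining=2 emitted=3 chunks_done=0
Byte 6 = 'w': mode=DATA remaining=1 emitted=4 chunks_done=0
Byte 7 = 'a': mode=DATA_DONE remaining=0 emitted=5 chunks_done=0
Byte 8 = 0x0D: mode=DATA_CR remaining=0 emitted=5 chunks_done=0
Byte 9 = 0x0A: mode=SIZE remaining=0 emitted=5 chunks_done=1
Byte 10 = '6': mode=SIZE remaining=0 emitted=5 chunks_done=1
Byte 11 = 0x0D: mode=SIZE_CR remaining=0 emitted=5 chunks_done=1
Byte 12 = 0x0A: mode=DATA remaining=6 emitted=5 chunks_done=1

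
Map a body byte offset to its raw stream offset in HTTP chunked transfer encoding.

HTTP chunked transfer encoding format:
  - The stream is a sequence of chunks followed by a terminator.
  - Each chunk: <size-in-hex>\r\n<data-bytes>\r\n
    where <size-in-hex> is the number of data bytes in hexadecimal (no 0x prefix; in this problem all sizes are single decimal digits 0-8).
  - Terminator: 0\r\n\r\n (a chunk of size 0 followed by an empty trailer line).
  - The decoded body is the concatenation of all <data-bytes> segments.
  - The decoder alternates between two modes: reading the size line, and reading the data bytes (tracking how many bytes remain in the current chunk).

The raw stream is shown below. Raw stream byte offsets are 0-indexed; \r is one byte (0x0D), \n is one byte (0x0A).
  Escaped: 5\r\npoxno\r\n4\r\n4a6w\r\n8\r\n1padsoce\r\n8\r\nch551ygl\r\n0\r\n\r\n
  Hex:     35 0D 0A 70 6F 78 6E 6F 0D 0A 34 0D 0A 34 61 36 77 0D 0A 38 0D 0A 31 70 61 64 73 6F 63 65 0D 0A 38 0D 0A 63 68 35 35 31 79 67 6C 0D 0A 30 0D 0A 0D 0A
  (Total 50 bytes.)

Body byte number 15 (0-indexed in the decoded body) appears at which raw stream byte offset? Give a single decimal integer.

Answer: 28

Derivation:
Chunk 1: stream[0..1]='5' size=0x5=5, data at stream[3..8]='poxno' -> body[0..5], body so far='poxno'
Chunk 2: stream[10..11]='4' size=0x4=4, data at stream[13..17]='4a6w' -> body[5..9], body so far='poxno4a6w'
Chunk 3: stream[19..20]='8' size=0x8=8, data at stream[22..30]='1padsoce' -> body[9..17], body so far='poxno4a6w1padsoce'
Chunk 4: stream[32..33]='8' size=0x8=8, data at stream[35..43]='ch551ygl' -> body[17..25], body so far='poxno4a6w1padsocech551ygl'
Chunk 5: stream[45..46]='0' size=0 (terminator). Final body='poxno4a6w1padsocech551ygl' (25 bytes)
Body byte 15 at stream offset 28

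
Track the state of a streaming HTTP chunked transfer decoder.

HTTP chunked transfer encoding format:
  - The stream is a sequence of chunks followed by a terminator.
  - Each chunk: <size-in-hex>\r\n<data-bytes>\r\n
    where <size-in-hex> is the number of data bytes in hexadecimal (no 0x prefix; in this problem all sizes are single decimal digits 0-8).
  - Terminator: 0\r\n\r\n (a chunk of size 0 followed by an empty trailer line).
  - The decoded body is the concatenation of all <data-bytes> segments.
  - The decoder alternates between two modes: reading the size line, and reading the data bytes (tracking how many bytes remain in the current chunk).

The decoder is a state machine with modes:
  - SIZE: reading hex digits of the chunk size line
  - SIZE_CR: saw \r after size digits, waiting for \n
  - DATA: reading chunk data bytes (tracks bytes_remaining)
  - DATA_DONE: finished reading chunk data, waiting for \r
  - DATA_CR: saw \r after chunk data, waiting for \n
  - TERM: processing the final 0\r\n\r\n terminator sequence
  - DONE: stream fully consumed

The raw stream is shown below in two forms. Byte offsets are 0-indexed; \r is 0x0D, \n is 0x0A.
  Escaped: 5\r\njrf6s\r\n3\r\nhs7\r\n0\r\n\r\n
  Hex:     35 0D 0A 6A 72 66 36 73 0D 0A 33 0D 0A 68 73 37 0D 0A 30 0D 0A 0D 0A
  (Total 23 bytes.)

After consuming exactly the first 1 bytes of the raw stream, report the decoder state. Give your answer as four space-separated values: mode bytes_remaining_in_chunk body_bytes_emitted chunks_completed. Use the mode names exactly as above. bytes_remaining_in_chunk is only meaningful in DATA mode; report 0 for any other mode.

Answer: SIZE 0 0 0

Derivation:
Byte 0 = '5': mode=SIZE remaining=0 emitted=0 chunks_done=0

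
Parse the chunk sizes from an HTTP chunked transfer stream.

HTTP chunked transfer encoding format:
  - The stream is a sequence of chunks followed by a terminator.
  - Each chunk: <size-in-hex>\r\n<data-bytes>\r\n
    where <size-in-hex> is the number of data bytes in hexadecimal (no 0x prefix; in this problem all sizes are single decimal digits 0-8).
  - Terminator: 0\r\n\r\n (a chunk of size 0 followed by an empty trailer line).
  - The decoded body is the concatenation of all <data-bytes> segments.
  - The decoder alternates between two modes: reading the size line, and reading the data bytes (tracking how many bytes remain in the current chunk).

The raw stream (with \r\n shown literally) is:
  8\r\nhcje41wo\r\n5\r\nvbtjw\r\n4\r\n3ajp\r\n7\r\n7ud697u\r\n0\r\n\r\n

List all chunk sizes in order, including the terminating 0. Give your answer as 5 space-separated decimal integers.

Chunk 1: stream[0..1]='8' size=0x8=8, data at stream[3..11]='hcje41wo' -> body[0..8], body so far='hcje41wo'
Chunk 2: stream[13..14]='5' size=0x5=5, data at stream[16..21]='vbtjw' -> body[8..13], body so far='hcje41wovbtjw'
Chunk 3: stream[23..24]='4' size=0x4=4, data at stream[26..30]='3ajp' -> body[13..17], body so far='hcje41wovbtjw3ajp'
Chunk 4: stream[32..33]='7' size=0x7=7, data at stream[35..42]='7ud697u' -> body[17..24], body so far='hcje41wovbtjw3ajp7ud697u'
Chunk 5: stream[44..45]='0' size=0 (terminator). Final body='hcje41wovbtjw3ajp7ud697u' (24 bytes)

Answer: 8 5 4 7 0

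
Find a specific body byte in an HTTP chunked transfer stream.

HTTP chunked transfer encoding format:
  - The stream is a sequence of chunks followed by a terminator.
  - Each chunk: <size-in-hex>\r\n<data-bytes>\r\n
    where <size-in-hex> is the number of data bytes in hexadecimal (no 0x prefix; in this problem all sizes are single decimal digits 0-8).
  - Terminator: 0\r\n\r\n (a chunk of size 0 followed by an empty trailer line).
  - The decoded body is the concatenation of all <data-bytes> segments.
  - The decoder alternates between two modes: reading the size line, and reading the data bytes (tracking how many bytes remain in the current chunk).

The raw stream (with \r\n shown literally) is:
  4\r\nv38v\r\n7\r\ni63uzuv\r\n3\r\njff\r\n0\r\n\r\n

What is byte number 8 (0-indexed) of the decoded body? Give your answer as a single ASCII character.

Chunk 1: stream[0..1]='4' size=0x4=4, data at stream[3..7]='v38v' -> body[0..4], body so far='v38v'
Chunk 2: stream[9..10]='7' size=0x7=7, data at stream[12..19]='i63uzuv' -> body[4..11], body so far='v38vi63uzuv'
Chunk 3: stream[21..22]='3' size=0x3=3, data at stream[24..27]='jff' -> body[11..14], body so far='v38vi63uzuvjff'
Chunk 4: stream[29..30]='0' size=0 (terminator). Final body='v38vi63uzuvjff' (14 bytes)
Body byte 8 = 'z'

Answer: z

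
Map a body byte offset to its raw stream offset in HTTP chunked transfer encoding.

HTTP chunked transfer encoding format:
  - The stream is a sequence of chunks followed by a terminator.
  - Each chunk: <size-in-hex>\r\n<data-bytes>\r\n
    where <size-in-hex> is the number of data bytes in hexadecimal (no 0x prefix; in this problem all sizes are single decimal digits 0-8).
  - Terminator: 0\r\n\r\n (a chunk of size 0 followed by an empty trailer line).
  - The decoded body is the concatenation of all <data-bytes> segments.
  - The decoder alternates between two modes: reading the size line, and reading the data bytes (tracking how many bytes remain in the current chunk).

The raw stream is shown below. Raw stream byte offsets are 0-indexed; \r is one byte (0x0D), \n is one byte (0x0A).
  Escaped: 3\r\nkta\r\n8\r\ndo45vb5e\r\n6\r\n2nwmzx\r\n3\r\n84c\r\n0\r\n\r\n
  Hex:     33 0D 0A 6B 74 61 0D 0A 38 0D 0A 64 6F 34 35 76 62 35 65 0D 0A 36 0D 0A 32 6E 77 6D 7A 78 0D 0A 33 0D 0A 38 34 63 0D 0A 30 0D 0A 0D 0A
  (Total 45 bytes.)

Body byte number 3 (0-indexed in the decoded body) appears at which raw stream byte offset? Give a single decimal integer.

Answer: 11

Derivation:
Chunk 1: stream[0..1]='3' size=0x3=3, data at stream[3..6]='kta' -> body[0..3], body so far='kta'
Chunk 2: stream[8..9]='8' size=0x8=8, data at stream[11..19]='do45vb5e' -> body[3..11], body so far='ktado45vb5e'
Chunk 3: stream[21..22]='6' size=0x6=6, data at stream[24..30]='2nwmzx' -> body[11..17], body so far='ktado45vb5e2nwmzx'
Chunk 4: stream[32..33]='3' size=0x3=3, data at stream[35..38]='84c' -> body[17..20], body so far='ktado45vb5e2nwmzx84c'
Chunk 5: stream[40..41]='0' size=0 (terminator). Final body='ktado45vb5e2nwmzx84c' (20 bytes)
Body byte 3 at stream offset 11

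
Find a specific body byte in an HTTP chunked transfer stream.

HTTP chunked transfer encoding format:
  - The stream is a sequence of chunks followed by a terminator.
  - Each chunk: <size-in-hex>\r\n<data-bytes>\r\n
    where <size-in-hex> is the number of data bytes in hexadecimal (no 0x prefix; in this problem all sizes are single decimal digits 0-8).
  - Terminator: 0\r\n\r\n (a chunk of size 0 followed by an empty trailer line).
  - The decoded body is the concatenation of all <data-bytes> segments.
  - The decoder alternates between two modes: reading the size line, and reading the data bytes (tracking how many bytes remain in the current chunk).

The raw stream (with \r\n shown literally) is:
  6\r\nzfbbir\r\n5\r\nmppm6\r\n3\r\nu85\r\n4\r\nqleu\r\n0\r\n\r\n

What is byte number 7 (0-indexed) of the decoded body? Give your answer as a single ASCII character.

Answer: p

Derivation:
Chunk 1: stream[0..1]='6' size=0x6=6, data at stream[3..9]='zfbbir' -> body[0..6], body so far='zfbbir'
Chunk 2: stream[11..12]='5' size=0x5=5, data at stream[14..19]='mppm6' -> body[6..11], body so far='zfbbirmppm6'
Chunk 3: stream[21..22]='3' size=0x3=3, data at stream[24..27]='u85' -> body[11..14], body so far='zfbbirmppm6u85'
Chunk 4: stream[29..30]='4' size=0x4=4, data at stream[32..36]='qleu' -> body[14..18], body so far='zfbbirmppm6u85qleu'
Chunk 5: stream[38..39]='0' size=0 (terminator). Final body='zfbbirmppm6u85qleu' (18 bytes)
Body byte 7 = 'p'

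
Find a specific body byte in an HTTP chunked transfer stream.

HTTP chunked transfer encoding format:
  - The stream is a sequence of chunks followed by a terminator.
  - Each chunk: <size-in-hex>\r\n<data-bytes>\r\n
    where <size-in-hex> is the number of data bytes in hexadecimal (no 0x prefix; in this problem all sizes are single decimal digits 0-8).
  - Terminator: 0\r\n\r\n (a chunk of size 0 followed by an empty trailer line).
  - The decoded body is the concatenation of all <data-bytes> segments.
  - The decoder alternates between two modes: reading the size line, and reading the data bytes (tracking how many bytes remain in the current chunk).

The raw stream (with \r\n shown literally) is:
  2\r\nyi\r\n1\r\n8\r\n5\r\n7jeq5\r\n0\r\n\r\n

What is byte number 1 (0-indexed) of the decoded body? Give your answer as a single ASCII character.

Chunk 1: stream[0..1]='2' size=0x2=2, data at stream[3..5]='yi' -> body[0..2], body so far='yi'
Chunk 2: stream[7..8]='1' size=0x1=1, data at stream[10..11]='8' -> body[2..3], body so far='yi8'
Chunk 3: stream[13..14]='5' size=0x5=5, data at stream[16..21]='7jeq5' -> body[3..8], body so far='yi87jeq5'
Chunk 4: stream[23..24]='0' size=0 (terminator). Final body='yi87jeq5' (8 bytes)
Body byte 1 = 'i'

Answer: i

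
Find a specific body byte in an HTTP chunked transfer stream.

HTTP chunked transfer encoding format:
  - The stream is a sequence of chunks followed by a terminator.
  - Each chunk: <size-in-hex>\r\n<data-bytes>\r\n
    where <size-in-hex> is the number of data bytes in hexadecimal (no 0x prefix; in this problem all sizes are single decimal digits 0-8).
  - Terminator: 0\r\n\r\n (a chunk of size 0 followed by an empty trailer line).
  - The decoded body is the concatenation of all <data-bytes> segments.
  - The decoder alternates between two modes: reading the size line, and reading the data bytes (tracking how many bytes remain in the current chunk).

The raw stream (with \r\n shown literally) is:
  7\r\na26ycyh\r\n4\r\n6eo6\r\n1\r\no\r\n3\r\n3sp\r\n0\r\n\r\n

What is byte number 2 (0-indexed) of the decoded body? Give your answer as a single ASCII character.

Chunk 1: stream[0..1]='7' size=0x7=7, data at stream[3..10]='a26ycyh' -> body[0..7], body so far='a26ycyh'
Chunk 2: stream[12..13]='4' size=0x4=4, data at stream[15..19]='6eo6' -> body[7..11], body so far='a26ycyh6eo6'
Chunk 3: stream[21..22]='1' size=0x1=1, data at stream[24..25]='o' -> body[11..12], body so far='a26ycyh6eo6o'
Chunk 4: stream[27..28]='3' size=0x3=3, data at stream[30..33]='3sp' -> body[12..15], body so far='a26ycyh6eo6o3sp'
Chunk 5: stream[35..36]='0' size=0 (terminator). Final body='a26ycyh6eo6o3sp' (15 bytes)
Body byte 2 = '6'

Answer: 6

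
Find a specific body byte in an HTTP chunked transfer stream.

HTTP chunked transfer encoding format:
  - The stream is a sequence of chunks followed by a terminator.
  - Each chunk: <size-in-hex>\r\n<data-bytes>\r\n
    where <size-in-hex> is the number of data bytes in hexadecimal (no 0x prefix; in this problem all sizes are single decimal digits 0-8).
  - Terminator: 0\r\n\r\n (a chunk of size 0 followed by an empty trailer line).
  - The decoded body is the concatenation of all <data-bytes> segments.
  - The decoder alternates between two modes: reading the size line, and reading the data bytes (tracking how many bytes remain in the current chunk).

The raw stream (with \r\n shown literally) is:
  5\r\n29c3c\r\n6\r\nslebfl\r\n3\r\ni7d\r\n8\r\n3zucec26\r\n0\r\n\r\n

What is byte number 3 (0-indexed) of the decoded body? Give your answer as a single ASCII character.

Answer: 3

Derivation:
Chunk 1: stream[0..1]='5' size=0x5=5, data at stream[3..8]='29c3c' -> body[0..5], body so far='29c3c'
Chunk 2: stream[10..11]='6' size=0x6=6, data at stream[13..19]='slebfl' -> body[5..11], body so far='29c3cslebfl'
Chunk 3: stream[21..22]='3' size=0x3=3, data at stream[24..27]='i7d' -> body[11..14], body so far='29c3cslebfli7d'
Chunk 4: stream[29..30]='8' size=0x8=8, data at stream[32..40]='3zucec26' -> body[14..22], body so far='29c3cslebfli7d3zucec26'
Chunk 5: stream[42..43]='0' size=0 (terminator). Final body='29c3cslebfli7d3zucec26' (22 bytes)
Body byte 3 = '3'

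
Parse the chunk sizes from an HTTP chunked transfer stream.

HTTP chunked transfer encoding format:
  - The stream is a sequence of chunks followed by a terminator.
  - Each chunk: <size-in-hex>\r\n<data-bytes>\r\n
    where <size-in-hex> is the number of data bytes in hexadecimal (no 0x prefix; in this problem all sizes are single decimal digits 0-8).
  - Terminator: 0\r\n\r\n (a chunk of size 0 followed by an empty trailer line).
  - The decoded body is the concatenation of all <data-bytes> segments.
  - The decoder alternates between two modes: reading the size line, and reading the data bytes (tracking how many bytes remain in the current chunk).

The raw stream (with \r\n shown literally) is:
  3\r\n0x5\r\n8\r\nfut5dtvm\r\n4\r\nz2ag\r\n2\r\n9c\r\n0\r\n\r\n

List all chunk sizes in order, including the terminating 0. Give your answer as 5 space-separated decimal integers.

Answer: 3 8 4 2 0

Derivation:
Chunk 1: stream[0..1]='3' size=0x3=3, data at stream[3..6]='0x5' -> body[0..3], body so far='0x5'
Chunk 2: stream[8..9]='8' size=0x8=8, data at stream[11..19]='fut5dtvm' -> body[3..11], body so far='0x5fut5dtvm'
Chunk 3: stream[21..22]='4' size=0x4=4, data at stream[24..28]='z2ag' -> body[11..15], body so far='0x5fut5dtvmz2ag'
Chunk 4: stream[30..31]='2' size=0x2=2, data at stream[33..35]='9c' -> body[15..17], body so far='0x5fut5dtvmz2ag9c'
Chunk 5: stream[37..38]='0' size=0 (terminator). Final body='0x5fut5dtvmz2ag9c' (17 bytes)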